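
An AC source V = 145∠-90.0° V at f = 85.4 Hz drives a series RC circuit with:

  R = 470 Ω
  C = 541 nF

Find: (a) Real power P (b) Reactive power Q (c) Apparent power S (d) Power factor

Step 1 — Angular frequency: ω = 2π·f = 2π·85.4 = 536.6 rad/s.
Step 2 — Component impedances:
  R: Z = R = 470 Ω
  C: Z = 1/(jωC) = -j/(ω·C) = 0 - j3445 Ω
Step 3 — Series combination: Z_total = R + C = 470 - j3445 Ω = 3477∠-82.2° Ω.
Step 4 — Source phasor: V = 145∠-90.0° V = 0 - j145 V.
Step 5 — Current: I = V / Z = 0.04132 - j0.005638 A = 0.04171∠-7.8° A.
Step 6 — Complex power: S = V·I* = 0.8175 - j5.992 VA.
Step 7 — Real power: P = Re(S) = 0.8175 W.
Step 8 — Reactive power: Q = Im(S) = -5.992 VAR.
Step 9 — Apparent power: |S| = 6.047 VA.
Step 10 — Power factor: PF = P/|S| = 0.1352 (leading).

(a) P = 0.8175 W  (b) Q = -5.992 VAR  (c) S = 6.047 VA  (d) PF = 0.1352 (leading)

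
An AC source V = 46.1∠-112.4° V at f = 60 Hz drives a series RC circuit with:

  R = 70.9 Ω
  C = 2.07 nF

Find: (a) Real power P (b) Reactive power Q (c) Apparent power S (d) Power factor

Step 1 — Angular frequency: ω = 2π·f = 2π·60 = 377 rad/s.
Step 2 — Component impedances:
  R: Z = R = 70.9 Ω
  C: Z = 1/(jωC) = -j/(ω·C) = 0 - j1.281e+06 Ω
Step 3 — Series combination: Z_total = R + C = 70.9 - j1.281e+06 Ω = 1.281e+06∠-90.0° Ω.
Step 4 — Source phasor: V = 46.1∠-112.4° V = -17.57 - j42.62 V.
Step 5 — Current: I = V / Z = 3.326e-05 - j1.371e-05 A = 3.598e-05∠-22.4° A.
Step 6 — Complex power: S = V·I* = 9.176e-08 - j0.001658 VA.
Step 7 — Real power: P = Re(S) = 9.176e-08 W.
Step 8 — Reactive power: Q = Im(S) = -0.001658 VAR.
Step 9 — Apparent power: |S| = 0.001658 VA.
Step 10 — Power factor: PF = P/|S| = 5.533e-05 (leading).

(a) P = 9.176e-08 W  (b) Q = -0.001658 VAR  (c) S = 0.001658 VA  (d) PF = 5.533e-05 (leading)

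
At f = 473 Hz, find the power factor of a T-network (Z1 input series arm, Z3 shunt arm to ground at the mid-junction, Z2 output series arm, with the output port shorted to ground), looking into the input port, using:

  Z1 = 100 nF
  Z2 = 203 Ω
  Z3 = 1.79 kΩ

Step 1 — Angular frequency: ω = 2π·f = 2π·473 = 2972 rad/s.
Step 2 — Component impedances:
  Z1: Z = 1/(jωC) = -j/(ω·C) = 0 - j3365 Ω
  Z2: Z = R = 203 Ω
  Z3: Z = R = 1790 Ω
Step 3 — With the output port shorted to ground, the output series arm Z2 runs from the junction to ground; the shunt arm Z3 also runs from the junction to ground. They appear in parallel: Z3 || Z2 = 182.3 Ω.
Step 4 — Series with input arm Z1: Z_in = Z1 + (Z3 || Z2) = 182.3 - j3365 Ω = 3370∠-86.9° Ω.
Step 5 — Power factor: PF = cos(φ) = Re(Z)/|Z| = 182.32/3369.7 = 0.05411.
Step 6 — Type: Im(Z) = -3365 ⇒ leading (phase φ = -86.9°).

PF = 0.05411 (leading, φ = -86.9°)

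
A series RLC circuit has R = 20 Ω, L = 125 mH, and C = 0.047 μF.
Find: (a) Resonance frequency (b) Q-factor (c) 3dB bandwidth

Step 1 — Resonance condition Im(Z)=0 gives ω₀ = 1/√(LC).
Step 2 — ω₀ = 1/√(0.125·4.7e-08) = 1.305e+04 rad/s.
Step 3 — f₀ = ω₀/(2π) = 2076 Hz.
Step 4 — Series Q: Q = ω₀L/R = 1.305e+04·0.125/20 = 81.54.
Step 5 — 3dB bandwidth: Δω = ω₀/Q = 160 rad/s; BW = Δω/(2π) = 25.46 Hz.

(a) f₀ = 2076 Hz  (b) Q = 81.54  (c) BW = 25.46 Hz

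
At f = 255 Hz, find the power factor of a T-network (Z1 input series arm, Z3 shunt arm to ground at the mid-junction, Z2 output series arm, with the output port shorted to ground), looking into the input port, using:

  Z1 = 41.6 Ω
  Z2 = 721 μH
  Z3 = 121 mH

Step 1 — Angular frequency: ω = 2π·f = 2π·255 = 1602 rad/s.
Step 2 — Component impedances:
  Z1: Z = R = 41.6 Ω
  Z2: Z = jωL = j·1602·0.000721 = 0 + j1.155 Ω
  Z3: Z = jωL = j·1602·0.121 = 0 + j193.9 Ω
Step 3 — With the output port shorted to ground, the output series arm Z2 runs from the junction to ground; the shunt arm Z3 also runs from the junction to ground. They appear in parallel: Z3 || Z2 = 0 + j1.148 Ω.
Step 4 — Series with input arm Z1: Z_in = Z1 + (Z3 || Z2) = 41.6 + j1.148 Ω = 41.62∠1.6° Ω.
Step 5 — Power factor: PF = cos(φ) = Re(Z)/|Z| = 41.6/41.616 = 0.9996.
Step 6 — Type: Im(Z) = 1.148 ⇒ lagging (phase φ = 1.6°).

PF = 0.9996 (lagging, φ = 1.6°)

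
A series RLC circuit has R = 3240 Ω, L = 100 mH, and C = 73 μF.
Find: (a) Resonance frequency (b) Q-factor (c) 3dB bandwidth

Step 1 — Resonance: ω₀ = 1/√(LC) = 1/√(0.1·7.3e-05) = 370.1 rad/s.
Step 2 — f₀ = ω₀/(2π) = 58.91 Hz.
Step 3 — Series Q: Q = ω₀L/R = 370.1·0.1/3240 = 0.01142.
Step 4 — Bandwidth: Δω = ω₀/Q = 3.24e+04 rad/s; BW = Δω/(2π) = 5157 Hz.

(a) f₀ = 58.91 Hz  (b) Q = 0.01142  (c) BW = 5157 Hz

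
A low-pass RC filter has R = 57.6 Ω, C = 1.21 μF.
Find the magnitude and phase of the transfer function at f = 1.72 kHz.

Step 1 — Angular frequency: ω = 2π·1720 = 1.081e+04 rad/s.
Step 2 — Transfer function: H(jω) = 1/(1 + jωRC).
Step 3 — Denominator: 1 + jωRC = 1 + j·1.081e+04·57.6·1.21e-06 = 1 + j0.7532.
Step 4 — H = 0.638 - j0.4806.
Step 5 — Magnitude: |H| = 0.7988 (-2.0 dB); phase: φ = -37.0°.

|H| = 0.7988 (-2.0 dB), φ = -37.0°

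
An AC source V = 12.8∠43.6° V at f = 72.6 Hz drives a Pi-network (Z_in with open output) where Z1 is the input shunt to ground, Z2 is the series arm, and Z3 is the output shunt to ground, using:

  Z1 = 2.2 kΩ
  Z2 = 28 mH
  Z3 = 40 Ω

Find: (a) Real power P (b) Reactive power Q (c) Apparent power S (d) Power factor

Step 1 — Angular frequency: ω = 2π·f = 2π·72.6 = 456.2 rad/s.
Step 2 — Component impedances:
  Z1: Z = R = 2200 Ω
  Z2: Z = jωL = j·456.2·0.028 = 0 + j12.77 Ω
  Z3: Z = R = 40 Ω
Step 3 — With open output, the series arm Z2 and the output shunt Z3 appear in series to ground: Z2 + Z3 = 40 + j12.77 Ω.
Step 4 — Parallel with input shunt Z1: Z_in = Z1 || (Z2 + Z3) = 39.36 + j12.32 Ω = 41.24∠17.4° Ω.
Step 5 — Source phasor: V = 12.8∠43.6° V = 9.269 + j8.827 V.
Step 6 — Current: I = V / Z = 0.2785 + j0.1371 A = 0.3104∠26.2° A.
Step 7 — Complex power: S = V·I* = 3.791 + j1.187 VA.
Step 8 — Real power: P = Re(S) = 3.791 W.
Step 9 — Reactive power: Q = Im(S) = 1.187 VAR.
Step 10 — Apparent power: |S| = 3.973 VA.
Step 11 — Power factor: PF = P/|S| = 0.9543 (lagging).

(a) P = 3.791 W  (b) Q = 1.187 VAR  (c) S = 3.973 VA  (d) PF = 0.9543 (lagging)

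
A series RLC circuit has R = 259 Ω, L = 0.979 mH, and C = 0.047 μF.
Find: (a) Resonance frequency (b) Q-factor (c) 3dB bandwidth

Step 1 — Resonance condition Im(Z)=0 gives ω₀ = 1/√(LC).
Step 2 — ω₀ = 1/√(0.000979·4.7e-08) = 1.474e+05 rad/s.
Step 3 — f₀ = ω₀/(2π) = 2.346e+04 Hz.
Step 4 — Series Q: Q = ω₀L/R = 1.474e+05·0.000979/259 = 0.5572.
Step 5 — 3dB bandwidth: Δω = ω₀/Q = 2.646e+05 rad/s; BW = Δω/(2π) = 4.211e+04 Hz.

(a) f₀ = 2.346e+04 Hz  (b) Q = 0.5572  (c) BW = 4.211e+04 Hz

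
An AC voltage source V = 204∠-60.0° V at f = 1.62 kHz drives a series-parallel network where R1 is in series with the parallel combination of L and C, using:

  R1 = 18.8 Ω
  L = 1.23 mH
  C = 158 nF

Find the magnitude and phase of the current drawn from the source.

Step 1 — Angular frequency: ω = 2π·f = 2π·1620 = 1.018e+04 rad/s.
Step 2 — Component impedances:
  R1: Z = R = 18.8 Ω
  L: Z = jωL = j·1.018e+04·0.00123 = 0 + j12.52 Ω
  C: Z = 1/(jωC) = -j/(ω·C) = 0 - j621.8 Ω
Step 3 — Parallel branch: L || C = 1/(1/L + 1/C) = 0 + j12.78 Ω.
Step 4 — Series with R1: Z_total = R1 + (L || C) = 18.8 + j12.78 Ω = 22.73∠34.2° Ω.
Step 5 — Source phasor: V = 204∠-60.0° V = 102 - j176.7 V.
Step 6 — Ohm's law: I = V / Z_total = (102 - j176.7) / (18.8 + j12.78) = -0.6575 - j8.95 A.
Step 7 — Convert to polar: |I| = 8.975 A, ∠I = -94.2°.

I = 8.975∠-94.2° A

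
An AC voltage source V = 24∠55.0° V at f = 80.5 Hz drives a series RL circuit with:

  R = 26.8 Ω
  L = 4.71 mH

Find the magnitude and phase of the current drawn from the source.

Step 1 — Angular frequency: ω = 2π·f = 2π·80.5 = 505.8 rad/s.
Step 2 — Component impedances:
  R: Z = R = 26.8 Ω
  L: Z = jωL = j·505.8·0.00471 = 0 + j2.382 Ω
Step 3 — Series combination: Z_total = R + L = 26.8 + j2.382 Ω = 26.91∠5.1° Ω.
Step 4 — Source phasor: V = 24∠55.0° V = 13.77 + j19.66 V.
Step 5 — Ohm's law: I = V / Z_total = (13.77 + j19.66) / (26.8 + j2.382) = 0.5743 + j0.6825 A.
Step 6 — Convert to polar: |I| = 0.892 A, ∠I = 49.9°.

I = 0.892∠49.9° A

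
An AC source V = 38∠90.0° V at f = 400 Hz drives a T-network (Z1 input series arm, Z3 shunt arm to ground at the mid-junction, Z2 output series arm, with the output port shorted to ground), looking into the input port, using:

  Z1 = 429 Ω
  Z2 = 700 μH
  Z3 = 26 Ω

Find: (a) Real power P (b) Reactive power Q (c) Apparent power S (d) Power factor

Step 1 — Angular frequency: ω = 2π·f = 2π·400 = 2513 rad/s.
Step 2 — Component impedances:
  Z1: Z = R = 429 Ω
  Z2: Z = jωL = j·2513·0.0007 = 0 + j1.759 Ω
  Z3: Z = R = 26 Ω
Step 3 — With the output port shorted to ground, the output series arm Z2 runs from the junction to ground; the shunt arm Z3 also runs from the junction to ground. They appear in parallel: Z3 || Z2 = 0.1185 + j1.751 Ω.
Step 4 — Series with input arm Z1: Z_in = Z1 + (Z3 || Z2) = 429.1 + j1.751 Ω = 429.1∠0.2° Ω.
Step 5 — Source phasor: V = 38∠90.0° V = 0 + j38 V.
Step 6 — Current: I = V / Z = 0.0003614 + j0.08855 A = 0.08855∠89.8° A.
Step 7 — Complex power: S = V·I* = 3.365 + j0.01373 VA.
Step 8 — Real power: P = Re(S) = 3.365 W.
Step 9 — Reactive power: Q = Im(S) = 0.01373 VAR.
Step 10 — Apparent power: |S| = 3.365 VA.
Step 11 — Power factor: PF = P/|S| = 1 (lagging).

(a) P = 3.365 W  (b) Q = 0.01373 VAR  (c) S = 3.365 VA  (d) PF = 1 (lagging)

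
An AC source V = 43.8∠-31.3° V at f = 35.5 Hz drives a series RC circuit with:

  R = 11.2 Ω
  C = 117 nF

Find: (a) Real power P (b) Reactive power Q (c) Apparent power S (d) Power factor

Step 1 — Angular frequency: ω = 2π·f = 2π·35.5 = 223.1 rad/s.
Step 2 — Component impedances:
  R: Z = R = 11.2 Ω
  C: Z = 1/(jωC) = -j/(ω·C) = 0 - j3.832e+04 Ω
Step 3 — Series combination: Z_total = R + C = 11.2 - j3.832e+04 Ω = 3.832e+04∠-90.0° Ω.
Step 4 — Source phasor: V = 43.8∠-31.3° V = 37.43 - j22.75 V.
Step 5 — Current: I = V / Z = 0.0005941 + j0.0009765 A = 0.001143∠58.7° A.
Step 6 — Complex power: S = V·I* = 1.463e-05 - j0.05007 VA.
Step 7 — Real power: P = Re(S) = 1.463e-05 W.
Step 8 — Reactive power: Q = Im(S) = -0.05007 VAR.
Step 9 — Apparent power: |S| = 0.05007 VA.
Step 10 — Power factor: PF = P/|S| = 0.0002923 (leading).

(a) P = 1.463e-05 W  (b) Q = -0.05007 VAR  (c) S = 0.05007 VA  (d) PF = 0.0002923 (leading)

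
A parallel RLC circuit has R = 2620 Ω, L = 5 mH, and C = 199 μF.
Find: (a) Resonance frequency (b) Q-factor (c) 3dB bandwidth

Step 1 — Resonance: ω₀ = 1/√(LC) = 1/√(0.005·0.000199) = 1003 rad/s.
Step 2 — f₀ = ω₀/(2π) = 159.6 Hz.
Step 3 — Parallel Q: Q = R/(ω₀L) = 2620/(1003·0.005) = 522.7.
Step 4 — Bandwidth: Δω = ω₀/Q = 1.918 rad/s; BW = Δω/(2π) = 0.3053 Hz.

(a) f₀ = 159.6 Hz  (b) Q = 522.7  (c) BW = 0.3053 Hz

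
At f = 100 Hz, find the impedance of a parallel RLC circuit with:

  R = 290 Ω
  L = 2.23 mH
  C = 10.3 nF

Step 1 — Angular frequency: ω = 2π·f = 2π·100 = 628.3 rad/s.
Step 2 — Component impedances:
  R: Z = R = 290 Ω
  L: Z = jωL = j·628.3·0.00223 = 0 + j1.401 Ω
  C: Z = 1/(jωC) = -j/(ω·C) = 0 - j1.545e+05 Ω
Step 3 — Parallel combination: 1/Z_total = 1/R + 1/L + 1/C; Z_total = 0.00677 + j1.401 Ω = 1.401∠89.7° Ω.

Z = 0.00677 + j1.401 Ω = 1.401∠89.7° Ω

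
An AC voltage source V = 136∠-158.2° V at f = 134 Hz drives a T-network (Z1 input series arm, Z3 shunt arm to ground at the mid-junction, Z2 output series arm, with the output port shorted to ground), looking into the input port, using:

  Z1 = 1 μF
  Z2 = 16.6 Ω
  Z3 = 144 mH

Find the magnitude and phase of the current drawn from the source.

Step 1 — Angular frequency: ω = 2π·f = 2π·134 = 841.9 rad/s.
Step 2 — Component impedances:
  Z1: Z = 1/(jωC) = -j/(ω·C) = 0 - j1188 Ω
  Z2: Z = R = 16.6 Ω
  Z3: Z = jωL = j·841.9·0.144 = 0 + j121.2 Ω
Step 3 — With the output port shorted to ground, the output series arm Z2 runs from the junction to ground; the shunt arm Z3 also runs from the junction to ground. They appear in parallel: Z3 || Z2 = 16.29 + j2.231 Ω.
Step 4 — Series with input arm Z1: Z_in = Z1 + (Z3 || Z2) = 16.29 - j1185 Ω = 1186∠-89.2° Ω.
Step 5 — Source phasor: V = 136∠-158.2° V = -126.3 - j50.51 V.
Step 6 — Ohm's law: I = V / Z_total = (-126.3 - j50.51) / (16.29 - j1185) = 0.04113 - j0.1071 A.
Step 7 — Convert to polar: |I| = 0.1147 A, ∠I = -69.0°.

I = 0.1147∠-69.0° A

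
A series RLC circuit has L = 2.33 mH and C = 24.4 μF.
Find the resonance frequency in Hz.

Step 1 — Resonance condition Im(Z)=0 gives ω₀ = 1/√(LC).
Step 2 — ω₀ = 1/√(0.00233·2.44e-05) = 4194 rad/s.
Step 3 — f₀ = ω₀/(2π) = 667.5 Hz.

f₀ = 667.5 Hz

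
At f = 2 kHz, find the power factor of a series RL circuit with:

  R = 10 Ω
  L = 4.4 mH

Step 1 — Angular frequency: ω = 2π·f = 2π·2000 = 1.257e+04 rad/s.
Step 2 — Component impedances:
  R: Z = R = 10 Ω
  L: Z = jωL = j·1.257e+04·0.0044 = 0 + j55.29 Ω
Step 3 — Series combination: Z_total = R + L = 10 + j55.29 Ω = 56.19∠79.7° Ω.
Step 4 — Power factor: PF = cos(φ) = Re(Z)/|Z| = 10/56.19 = 0.178.
Step 5 — Type: Im(Z) = 55.29 ⇒ lagging (phase φ = 79.7°).

PF = 0.178 (lagging, φ = 79.7°)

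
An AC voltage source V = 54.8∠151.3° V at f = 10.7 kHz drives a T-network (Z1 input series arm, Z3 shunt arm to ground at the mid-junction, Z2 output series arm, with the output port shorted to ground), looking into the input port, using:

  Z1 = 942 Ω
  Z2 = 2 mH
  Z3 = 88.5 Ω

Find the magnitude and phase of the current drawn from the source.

Step 1 — Angular frequency: ω = 2π·f = 2π·1.07e+04 = 6.723e+04 rad/s.
Step 2 — Component impedances:
  Z1: Z = R = 942 Ω
  Z2: Z = jωL = j·6.723e+04·0.002 = 0 + j134.5 Ω
  Z3: Z = R = 88.5 Ω
Step 3 — With the output port shorted to ground, the output series arm Z2 runs from the junction to ground; the shunt arm Z3 also runs from the junction to ground. They appear in parallel: Z3 || Z2 = 61.75 + j40.64 Ω.
Step 4 — Series with input arm Z1: Z_in = Z1 + (Z3 || Z2) = 1004 + j40.64 Ω = 1005∠2.3° Ω.
Step 5 — Source phasor: V = 54.8∠151.3° V = -48.07 + j26.32 V.
Step 6 — Ohm's law: I = V / Z_total = (-48.07 + j26.32) / (1004 + j40.64) = -0.04675 + j0.02811 A.
Step 7 — Convert to polar: |I| = 0.05455 A, ∠I = 149.0°.

I = 0.05455∠149.0° A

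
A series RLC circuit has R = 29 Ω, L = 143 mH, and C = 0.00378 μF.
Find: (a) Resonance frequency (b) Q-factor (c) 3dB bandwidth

Step 1 — Resonance: ω₀ = 1/√(LC) = 1/√(0.143·3.78e-09) = 4.301e+04 rad/s.
Step 2 — f₀ = ω₀/(2π) = 6846 Hz.
Step 3 — Series Q: Q = ω₀L/R = 4.301e+04·0.143/29 = 212.1.
Step 4 — Bandwidth: Δω = ω₀/Q = 202.8 rad/s; BW = Δω/(2π) = 32.28 Hz.

(a) f₀ = 6846 Hz  (b) Q = 212.1  (c) BW = 32.28 Hz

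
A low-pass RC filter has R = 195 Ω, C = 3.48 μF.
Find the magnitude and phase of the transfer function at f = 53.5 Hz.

Step 1 — Angular frequency: ω = 2π·53.5 = 336.2 rad/s.
Step 2 — Transfer function: H(jω) = 1/(1 + jωRC).
Step 3 — Denominator: 1 + jωRC = 1 + j·336.2·195·3.48e-06 = 1 + j0.2281.
Step 4 — H = 0.9505 - j0.2168.
Step 5 — Magnitude: |H| = 0.975 (-0.2 dB); phase: φ = -12.8°.

|H| = 0.975 (-0.2 dB), φ = -12.8°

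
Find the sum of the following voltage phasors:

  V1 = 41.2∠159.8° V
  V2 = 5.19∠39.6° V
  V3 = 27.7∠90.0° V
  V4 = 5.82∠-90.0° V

Step 1 — Convert each phasor to rectangular form:
  V1 = 41.2·(cos(159.8°) + j·sin(159.8°)) = -38.67 + j14.23 V
  V2 = 5.19·(cos(39.6°) + j·sin(39.6°)) = 3.999 + j3.308 V
  V3 = 27.7·(cos(90.0°) + j·sin(90.0°)) = 0 + j27.7 V
  V4 = 5.82·(cos(-90.0°) + j·sin(-90.0°)) = 0 - j5.82 V
Step 2 — Sum components: V_total = -34.67 + j39.41 V.
Step 3 — Convert to polar: |V_total| = 52.49 V, ∠V_total = 131.3°.

V_total = 52.49∠131.3° V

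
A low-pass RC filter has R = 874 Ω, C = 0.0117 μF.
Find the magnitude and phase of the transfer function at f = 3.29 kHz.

Step 1 — Angular frequency: ω = 2π·3290 = 2.067e+04 rad/s.
Step 2 — Transfer function: H(jω) = 1/(1 + jωRC).
Step 3 — Denominator: 1 + jωRC = 1 + j·2.067e+04·874·1.17e-08 = 1 + j0.2114.
Step 4 — H = 0.9572 - j0.2023.
Step 5 — Magnitude: |H| = 0.9784 (-0.2 dB); phase: φ = -11.9°.

|H| = 0.9784 (-0.2 dB), φ = -11.9°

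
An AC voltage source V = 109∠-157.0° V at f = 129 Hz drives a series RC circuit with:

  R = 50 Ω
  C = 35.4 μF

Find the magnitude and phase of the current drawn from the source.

Step 1 — Angular frequency: ω = 2π·f = 2π·129 = 810.5 rad/s.
Step 2 — Component impedances:
  R: Z = R = 50 Ω
  C: Z = 1/(jωC) = -j/(ω·C) = 0 - j34.85 Ω
Step 3 — Series combination: Z_total = R + C = 50 - j34.85 Ω = 60.95∠-34.9° Ω.
Step 4 — Source phasor: V = 109∠-157.0° V = -100.3 - j42.59 V.
Step 5 — Ohm's law: I = V / Z_total = (-100.3 - j42.59) / (50 - j34.85) = -0.9509 - j1.515 A.
Step 6 — Convert to polar: |I| = 1.788 A, ∠I = -122.1°.

I = 1.788∠-122.1° A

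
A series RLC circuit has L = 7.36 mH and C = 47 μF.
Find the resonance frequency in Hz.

Step 1 — Resonance condition Im(Z)=0 gives ω₀ = 1/√(LC).
Step 2 — ω₀ = 1/√(0.00736·4.7e-05) = 1700 rad/s.
Step 3 — f₀ = ω₀/(2π) = 270.6 Hz.

f₀ = 270.6 Hz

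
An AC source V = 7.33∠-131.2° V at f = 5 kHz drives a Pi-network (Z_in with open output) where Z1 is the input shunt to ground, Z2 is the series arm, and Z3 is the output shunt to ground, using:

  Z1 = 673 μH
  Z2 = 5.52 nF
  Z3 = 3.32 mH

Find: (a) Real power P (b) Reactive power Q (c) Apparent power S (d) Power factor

Step 1 — Angular frequency: ω = 2π·f = 2π·5000 = 3.142e+04 rad/s.
Step 2 — Component impedances:
  Z1: Z = jωL = j·3.142e+04·0.000673 = 0 + j21.14 Ω
  Z2: Z = 1/(jωC) = -j/(ω·C) = 0 - j5766 Ω
  Z3: Z = jωL = j·3.142e+04·0.00332 = 0 + j104.3 Ω
Step 3 — With open output, the series arm Z2 and the output shunt Z3 appear in series to ground: Z2 + Z3 = 0 - j5662 Ω.
Step 4 — Parallel with input shunt Z1: Z_in = Z1 || (Z2 + Z3) = 0 + j21.22 Ω = 21.22∠90.0° Ω.
Step 5 — Source phasor: V = 7.33∠-131.2° V = -4.828 - j5.515 V.
Step 6 — Current: I = V / Z = -0.2599 + j0.2275 A = 0.3454∠138.8° A.
Step 7 — Complex power: S = V·I* = 0 + j2.532 VA.
Step 8 — Real power: P = Re(S) = 0 W.
Step 9 — Reactive power: Q = Im(S) = 2.532 VAR.
Step 10 — Apparent power: |S| = 2.532 VA.
Step 11 — Power factor: PF = P/|S| = 0 (lagging).

(a) P = 0 W  (b) Q = 2.532 VAR  (c) S = 2.532 VA  (d) PF = 0 (lagging)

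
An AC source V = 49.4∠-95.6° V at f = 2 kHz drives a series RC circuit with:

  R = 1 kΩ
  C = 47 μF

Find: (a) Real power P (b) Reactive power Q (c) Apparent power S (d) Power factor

Step 1 — Angular frequency: ω = 2π·f = 2π·2000 = 1.257e+04 rad/s.
Step 2 — Component impedances:
  R: Z = R = 1000 Ω
  C: Z = 1/(jωC) = -j/(ω·C) = 0 - j1.693 Ω
Step 3 — Series combination: Z_total = R + C = 1000 - j1.693 Ω = 1000∠-0.1° Ω.
Step 4 — Source phasor: V = 49.4∠-95.6° V = -4.821 - j49.16 V.
Step 5 — Current: I = V / Z = -0.004737 - j0.04917 A = 0.0494∠-95.5° A.
Step 6 — Complex power: S = V·I* = 2.44 - j0.004132 VA.
Step 7 — Real power: P = Re(S) = 2.44 W.
Step 8 — Reactive power: Q = Im(S) = -0.004132 VAR.
Step 9 — Apparent power: |S| = 2.44 VA.
Step 10 — Power factor: PF = P/|S| = 1 (leading).

(a) P = 2.44 W  (b) Q = -0.004132 VAR  (c) S = 2.44 VA  (d) PF = 1 (leading)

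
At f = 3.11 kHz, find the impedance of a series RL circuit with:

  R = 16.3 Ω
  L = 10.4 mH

Step 1 — Angular frequency: ω = 2π·f = 2π·3110 = 1.954e+04 rad/s.
Step 2 — Component impedances:
  R: Z = R = 16.3 Ω
  L: Z = jωL = j·1.954e+04·0.0104 = 0 + j203.2 Ω
Step 3 — Series combination: Z_total = R + L = 16.3 + j203.2 Ω = 203.9∠85.4° Ω.

Z = 16.3 + j203.2 Ω = 203.9∠85.4° Ω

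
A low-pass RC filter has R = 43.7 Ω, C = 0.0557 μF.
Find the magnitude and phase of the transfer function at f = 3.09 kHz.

Step 1 — Angular frequency: ω = 2π·3090 = 1.942e+04 rad/s.
Step 2 — Transfer function: H(jω) = 1/(1 + jωRC).
Step 3 — Denominator: 1 + jωRC = 1 + j·1.942e+04·43.7·5.57e-08 = 1 + j0.04726.
Step 4 — H = 0.9978 - j0.04715.
Step 5 — Magnitude: |H| = 0.9989 (-0.0 dB); phase: φ = -2.7°.

|H| = 0.9989 (-0.0 dB), φ = -2.7°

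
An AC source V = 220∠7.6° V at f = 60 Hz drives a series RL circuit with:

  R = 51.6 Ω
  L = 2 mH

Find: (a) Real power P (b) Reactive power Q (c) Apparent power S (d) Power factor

Step 1 — Angular frequency: ω = 2π·f = 2π·60 = 377 rad/s.
Step 2 — Component impedances:
  R: Z = R = 51.6 Ω
  L: Z = jωL = j·377·0.002 = 0 + j0.754 Ω
Step 3 — Series combination: Z_total = R + L = 51.6 + j0.754 Ω = 51.61∠0.8° Ω.
Step 4 — Source phasor: V = 220∠7.6° V = 218.1 + j29.1 V.
Step 5 — Current: I = V / Z = 4.233 + j0.502 A = 4.263∠6.8° A.
Step 6 — Complex power: S = V·I* = 937.8 + j13.7 VA.
Step 7 — Real power: P = Re(S) = 937.8 W.
Step 8 — Reactive power: Q = Im(S) = 13.7 VAR.
Step 9 — Apparent power: |S| = 937.9 VA.
Step 10 — Power factor: PF = P/|S| = 0.9999 (lagging).

(a) P = 937.8 W  (b) Q = 13.7 VAR  (c) S = 937.9 VA  (d) PF = 0.9999 (lagging)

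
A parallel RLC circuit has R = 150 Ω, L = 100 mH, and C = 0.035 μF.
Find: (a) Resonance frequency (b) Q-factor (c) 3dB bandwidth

Step 1 — Resonance: ω₀ = 1/√(LC) = 1/√(0.1·3.5e-08) = 1.69e+04 rad/s.
Step 2 — f₀ = ω₀/(2π) = 2690 Hz.
Step 3 — Parallel Q: Q = R/(ω₀L) = 150/(1.69e+04·0.1) = 0.08874.
Step 4 — Bandwidth: Δω = ω₀/Q = 1.905e+05 rad/s; BW = Δω/(2π) = 3.032e+04 Hz.

(a) f₀ = 2690 Hz  (b) Q = 0.08874  (c) BW = 3.032e+04 Hz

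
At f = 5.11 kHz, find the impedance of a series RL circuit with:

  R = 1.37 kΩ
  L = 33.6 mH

Step 1 — Angular frequency: ω = 2π·f = 2π·5110 = 3.211e+04 rad/s.
Step 2 — Component impedances:
  R: Z = R = 1370 Ω
  L: Z = jωL = j·3.211e+04·0.0336 = 0 + j1079 Ω
Step 3 — Series combination: Z_total = R + L = 1370 + j1079 Ω = 1744∠38.2° Ω.

Z = 1370 + j1079 Ω = 1744∠38.2° Ω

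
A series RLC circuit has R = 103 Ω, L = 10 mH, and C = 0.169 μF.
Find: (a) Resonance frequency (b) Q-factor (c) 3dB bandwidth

Step 1 — Resonance: ω₀ = 1/√(LC) = 1/√(0.01·1.69e-07) = 2.433e+04 rad/s.
Step 2 — f₀ = ω₀/(2π) = 3871 Hz.
Step 3 — Series Q: Q = ω₀L/R = 2.433e+04·0.01/103 = 2.362.
Step 4 — Bandwidth: Δω = ω₀/Q = 1.03e+04 rad/s; BW = Δω/(2π) = 1639 Hz.

(a) f₀ = 3871 Hz  (b) Q = 2.362  (c) BW = 1639 Hz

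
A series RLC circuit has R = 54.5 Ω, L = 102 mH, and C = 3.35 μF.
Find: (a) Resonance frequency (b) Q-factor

Step 1 — Resonance condition Im(Z)=0 gives ω₀ = 1/√(LC).
Step 2 — ω₀ = 1/√(0.102·3.35e-06) = 1711 rad/s.
Step 3 — f₀ = ω₀/(2π) = 272.3 Hz.
Step 4 — Series Q: Q = ω₀L/R = 1711·0.102/54.5 = 3.202.

(a) f₀ = 272.3 Hz  (b) Q = 3.202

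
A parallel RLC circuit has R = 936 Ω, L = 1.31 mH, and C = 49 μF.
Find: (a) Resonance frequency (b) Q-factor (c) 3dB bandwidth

Step 1 — Resonance: ω₀ = 1/√(LC) = 1/√(0.00131·4.9e-05) = 3947 rad/s.
Step 2 — f₀ = ω₀/(2π) = 628.2 Hz.
Step 3 — Parallel Q: Q = R/(ω₀L) = 936/(3947·0.00131) = 181.
Step 4 — Bandwidth: Δω = ω₀/Q = 21.8 rad/s; BW = Δω/(2π) = 3.47 Hz.

(a) f₀ = 628.2 Hz  (b) Q = 181  (c) BW = 3.47 Hz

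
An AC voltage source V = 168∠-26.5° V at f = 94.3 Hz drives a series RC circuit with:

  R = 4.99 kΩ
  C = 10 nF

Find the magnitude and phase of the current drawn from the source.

Step 1 — Angular frequency: ω = 2π·f = 2π·94.3 = 592.5 rad/s.
Step 2 — Component impedances:
  R: Z = R = 4990 Ω
  C: Z = 1/(jωC) = -j/(ω·C) = 0 - j1.688e+05 Ω
Step 3 — Series combination: Z_total = R + C = 4990 - j1.688e+05 Ω = 1.688e+05∠-88.3° Ω.
Step 4 — Source phasor: V = 168∠-26.5° V = 150.3 - j74.96 V.
Step 5 — Ohm's law: I = V / Z_total = (150.3 - j74.96) / (4990 - j1.688e+05) = 0.0004701 + j0.0008769 A.
Step 6 — Convert to polar: |I| = 0.000995 A, ∠I = 61.8°.

I = 0.000995∠61.8° A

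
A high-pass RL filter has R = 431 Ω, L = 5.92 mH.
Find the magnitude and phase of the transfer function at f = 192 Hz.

Step 1 — Angular frequency: ω = 2π·192 = 1206 rad/s.
Step 2 — Transfer function: H(jω) = jωL/(R + jωL).
Step 3 — Numerator jωL = j·7.142; denominator R + jωL = 431 + j7.142.
Step 4 — H = 0.0002745 + j0.01657.
Step 5 — Magnitude: |H| = 0.01657 (-35.6 dB); phase: φ = 89.1°.

|H| = 0.01657 (-35.6 dB), φ = 89.1°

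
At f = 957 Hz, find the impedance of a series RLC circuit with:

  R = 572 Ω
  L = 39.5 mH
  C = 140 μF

Step 1 — Angular frequency: ω = 2π·f = 2π·957 = 6013 rad/s.
Step 2 — Component impedances:
  R: Z = R = 572 Ω
  L: Z = jωL = j·6013·0.0395 = 0 + j237.5 Ω
  C: Z = 1/(jωC) = -j/(ω·C) = 0 - j1.188 Ω
Step 3 — Series combination: Z_total = R + L + C = 572 + j236.3 Ω = 618.9∠22.4° Ω.

Z = 572 + j236.3 Ω = 618.9∠22.4° Ω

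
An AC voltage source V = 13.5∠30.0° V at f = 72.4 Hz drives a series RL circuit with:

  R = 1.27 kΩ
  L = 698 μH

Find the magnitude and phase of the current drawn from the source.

Step 1 — Angular frequency: ω = 2π·f = 2π·72.4 = 454.9 rad/s.
Step 2 — Component impedances:
  R: Z = R = 1270 Ω
  L: Z = jωL = j·454.9·0.000698 = 0 + j0.3175 Ω
Step 3 — Series combination: Z_total = R + L = 1270 + j0.3175 Ω = 1270∠0.0° Ω.
Step 4 — Source phasor: V = 13.5∠30.0° V = 11.69 + j6.75 V.
Step 5 — Ohm's law: I = V / Z_total = (11.69 + j6.75) / (1270 + j0.3175) = 0.009207 + j0.005313 A.
Step 6 — Convert to polar: |I| = 0.01063 A, ∠I = 30.0°.

I = 0.01063∠30.0° A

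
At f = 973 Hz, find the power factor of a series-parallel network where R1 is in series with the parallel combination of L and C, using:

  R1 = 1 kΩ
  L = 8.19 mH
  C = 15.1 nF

Step 1 — Angular frequency: ω = 2π·f = 2π·973 = 6114 rad/s.
Step 2 — Component impedances:
  R1: Z = R = 1000 Ω
  L: Z = jωL = j·6114·0.00819 = 0 + j50.07 Ω
  C: Z = 1/(jωC) = -j/(ω·C) = 0 - j1.083e+04 Ω
Step 3 — Parallel branch: L || C = 1/(1/L + 1/C) = 0 + j50.3 Ω.
Step 4 — Series with R1: Z_total = R1 + (L || C) = 1000 + j50.3 Ω = 1001∠2.9° Ω.
Step 5 — Power factor: PF = cos(φ) = Re(Z)/|Z| = 1000/1001.3 = 0.9987.
Step 6 — Type: Im(Z) = 50.3 ⇒ lagging (phase φ = 2.9°).

PF = 0.9987 (lagging, φ = 2.9°)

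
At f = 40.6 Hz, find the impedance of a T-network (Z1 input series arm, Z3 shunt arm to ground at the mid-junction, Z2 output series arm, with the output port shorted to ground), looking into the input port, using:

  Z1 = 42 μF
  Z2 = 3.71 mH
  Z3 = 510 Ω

Step 1 — Angular frequency: ω = 2π·f = 2π·40.6 = 255.1 rad/s.
Step 2 — Component impedances:
  Z1: Z = 1/(jωC) = -j/(ω·C) = 0 - j93.34 Ω
  Z2: Z = jωL = j·255.1·0.00371 = 0 + j0.9464 Ω
  Z3: Z = R = 510 Ω
Step 3 — With the output port shorted to ground, the output series arm Z2 runs from the junction to ground; the shunt arm Z3 also runs from the junction to ground. They appear in parallel: Z3 || Z2 = 0.001756 + j0.9464 Ω.
Step 4 — Series with input arm Z1: Z_in = Z1 + (Z3 || Z2) = 0.001756 - j92.39 Ω = 92.39∠-90.0° Ω.

Z = 0.001756 - j92.39 Ω = 92.39∠-90.0° Ω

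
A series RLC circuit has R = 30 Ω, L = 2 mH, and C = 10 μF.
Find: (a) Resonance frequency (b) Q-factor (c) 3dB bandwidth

Step 1 — Resonance: ω₀ = 1/√(LC) = 1/√(0.002·1e-05) = 7071 rad/s.
Step 2 — f₀ = ω₀/(2π) = 1125 Hz.
Step 3 — Series Q: Q = ω₀L/R = 7071·0.002/30 = 0.4714.
Step 4 — Bandwidth: Δω = ω₀/Q = 1.5e+04 rad/s; BW = Δω/(2π) = 2387 Hz.

(a) f₀ = 1125 Hz  (b) Q = 0.4714  (c) BW = 2387 Hz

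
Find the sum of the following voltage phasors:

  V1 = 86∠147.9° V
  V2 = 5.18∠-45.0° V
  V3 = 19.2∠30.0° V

Step 1 — Convert each phasor to rectangular form:
  V1 = 86·(cos(147.9°) + j·sin(147.9°)) = -72.85 + j45.7 V
  V2 = 5.18·(cos(-45.0°) + j·sin(-45.0°)) = 3.663 - j3.663 V
  V3 = 19.2·(cos(30.0°) + j·sin(30.0°)) = 16.63 + j9.6 V
Step 2 — Sum components: V_total = -52.56 + j51.64 V.
Step 3 — Convert to polar: |V_total| = 73.68 V, ∠V_total = 135.5°.

V_total = 73.68∠135.5° V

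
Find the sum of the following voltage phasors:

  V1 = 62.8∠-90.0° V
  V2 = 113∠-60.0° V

Step 1 — Convert each phasor to rectangular form:
  V1 = 62.8·(cos(-90.0°) + j·sin(-90.0°)) = 0 - j62.8 V
  V2 = 113·(cos(-60.0°) + j·sin(-60.0°)) = 56.5 - j97.86 V
Step 2 — Sum components: V_total = 56.5 - j160.7 V.
Step 3 — Convert to polar: |V_total| = 170.3 V, ∠V_total = -70.6°.

V_total = 170.3∠-70.6° V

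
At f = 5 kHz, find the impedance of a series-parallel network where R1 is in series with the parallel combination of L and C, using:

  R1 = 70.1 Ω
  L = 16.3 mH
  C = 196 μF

Step 1 — Angular frequency: ω = 2π·f = 2π·5000 = 3.142e+04 rad/s.
Step 2 — Component impedances:
  R1: Z = R = 70.1 Ω
  L: Z = jωL = j·3.142e+04·0.0163 = 0 + j512.1 Ω
  C: Z = 1/(jωC) = -j/(ω·C) = 0 - j0.1624 Ω
Step 3 — Parallel branch: L || C = 1/(1/L + 1/C) = 0 - j0.1625 Ω.
Step 4 — Series with R1: Z_total = R1 + (L || C) = 70.1 - j0.1625 Ω = 70.1∠-0.1° Ω.

Z = 70.1 - j0.1625 Ω = 70.1∠-0.1° Ω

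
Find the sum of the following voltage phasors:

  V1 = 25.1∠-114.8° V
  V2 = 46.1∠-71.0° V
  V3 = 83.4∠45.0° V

Step 1 — Convert each phasor to rectangular form:
  V1 = 25.1·(cos(-114.8°) + j·sin(-114.8°)) = -10.53 - j22.79 V
  V2 = 46.1·(cos(-71.0°) + j·sin(-71.0°)) = 15.01 - j43.59 V
  V3 = 83.4·(cos(45.0°) + j·sin(45.0°)) = 58.97 + j58.97 V
Step 2 — Sum components: V_total = 63.45 - j7.401 V.
Step 3 — Convert to polar: |V_total| = 63.88 V, ∠V_total = -6.7°.

V_total = 63.88∠-6.7° V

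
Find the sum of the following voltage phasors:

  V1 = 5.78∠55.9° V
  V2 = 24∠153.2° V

Step 1 — Convert each phasor to rectangular form:
  V1 = 5.78·(cos(55.9°) + j·sin(55.9°)) = 3.24 + j4.786 V
  V2 = 24·(cos(153.2°) + j·sin(153.2°)) = -21.42 + j10.82 V
Step 2 — Sum components: V_total = -18.18 + j15.61 V.
Step 3 — Convert to polar: |V_total| = 23.96 V, ∠V_total = 139.4°.

V_total = 23.96∠139.4° V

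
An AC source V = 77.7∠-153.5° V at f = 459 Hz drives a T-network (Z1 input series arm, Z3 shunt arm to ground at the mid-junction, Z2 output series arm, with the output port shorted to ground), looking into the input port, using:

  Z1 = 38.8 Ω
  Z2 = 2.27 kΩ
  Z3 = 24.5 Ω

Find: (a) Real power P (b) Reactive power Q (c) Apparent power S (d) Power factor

Step 1 — Angular frequency: ω = 2π·f = 2π·459 = 2884 rad/s.
Step 2 — Component impedances:
  Z1: Z = R = 38.8 Ω
  Z2: Z = R = 2270 Ω
  Z3: Z = R = 24.5 Ω
Step 3 — With the output port shorted to ground, the output series arm Z2 runs from the junction to ground; the shunt arm Z3 also runs from the junction to ground. They appear in parallel: Z3 || Z2 = 24.24 Ω.
Step 4 — Series with input arm Z1: Z_in = Z1 + (Z3 || Z2) = 63.04 Ω = 63.04∠0.0° Ω.
Step 5 — Source phasor: V = 77.7∠-153.5° V = -69.54 - j34.67 V.
Step 6 — Current: I = V / Z = -1.103 - j0.55 A = 1.233∠-153.5° A.
Step 7 — Complex power: S = V·I* = 95.77 VA.
Step 8 — Real power: P = Re(S) = 95.77 W.
Step 9 — Reactive power: Q = Im(S) = 0 VAR.
Step 10 — Apparent power: |S| = 95.77 VA.
Step 11 — Power factor: PF = P/|S| = 1 (unity).

(a) P = 95.77 W  (b) Q = 0 VAR  (c) S = 95.77 VA  (d) PF = 1 (unity)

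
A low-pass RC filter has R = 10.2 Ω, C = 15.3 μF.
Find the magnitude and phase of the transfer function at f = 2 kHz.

Step 1 — Angular frequency: ω = 2π·2000 = 1.257e+04 rad/s.
Step 2 — Transfer function: H(jω) = 1/(1 + jωRC).
Step 3 — Denominator: 1 + jωRC = 1 + j·1.257e+04·10.2·1.53e-05 = 1 + j1.961.
Step 4 — H = 0.2064 - j0.4047.
Step 5 — Magnitude: |H| = 0.4543 (-6.9 dB); phase: φ = -63.0°.

|H| = 0.4543 (-6.9 dB), φ = -63.0°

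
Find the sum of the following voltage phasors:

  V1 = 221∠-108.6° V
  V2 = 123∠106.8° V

Step 1 — Convert each phasor to rectangular form:
  V1 = 221·(cos(-108.6°) + j·sin(-108.6°)) = -70.49 - j209.5 V
  V2 = 123·(cos(106.8°) + j·sin(106.8°)) = -35.55 + j117.8 V
Step 2 — Sum components: V_total = -106 - j91.71 V.
Step 3 — Convert to polar: |V_total| = 140.2 V, ∠V_total = -139.1°.

V_total = 140.2∠-139.1° V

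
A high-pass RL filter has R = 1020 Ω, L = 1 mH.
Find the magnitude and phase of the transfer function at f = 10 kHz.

Step 1 — Angular frequency: ω = 2π·1e+04 = 6.283e+04 rad/s.
Step 2 — Transfer function: H(jω) = jωL/(R + jωL).
Step 3 — Numerator jωL = j·62.83; denominator R + jωL = 1020 + j62.83.
Step 4 — H = 0.00378 + j0.06137.
Step 5 — Magnitude: |H| = 0.06148 (-24.2 dB); phase: φ = 86.5°.

|H| = 0.06148 (-24.2 dB), φ = 86.5°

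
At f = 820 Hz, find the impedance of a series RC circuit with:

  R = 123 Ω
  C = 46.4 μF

Step 1 — Angular frequency: ω = 2π·f = 2π·820 = 5152 rad/s.
Step 2 — Component impedances:
  R: Z = R = 123 Ω
  C: Z = 1/(jωC) = -j/(ω·C) = 0 - j4.183 Ω
Step 3 — Series combination: Z_total = R + C = 123 - j4.183 Ω = 123.1∠-1.9° Ω.

Z = 123 - j4.183 Ω = 123.1∠-1.9° Ω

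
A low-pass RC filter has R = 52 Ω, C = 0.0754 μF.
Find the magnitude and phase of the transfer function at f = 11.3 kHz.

Step 1 — Angular frequency: ω = 2π·1.13e+04 = 7.1e+04 rad/s.
Step 2 — Transfer function: H(jω) = 1/(1 + jωRC).
Step 3 — Denominator: 1 + jωRC = 1 + j·7.1e+04·52·7.54e-08 = 1 + j0.2784.
Step 4 — H = 0.9281 - j0.2584.
Step 5 — Magnitude: |H| = 0.9634 (-0.3 dB); phase: φ = -15.6°.

|H| = 0.9634 (-0.3 dB), φ = -15.6°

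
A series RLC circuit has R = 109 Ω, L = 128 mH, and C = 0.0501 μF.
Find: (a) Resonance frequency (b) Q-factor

Step 1 — Resonance condition Im(Z)=0 gives ω₀ = 1/√(LC).
Step 2 — ω₀ = 1/√(0.128·5.01e-08) = 1.249e+04 rad/s.
Step 3 — f₀ = ω₀/(2π) = 1987 Hz.
Step 4 — Series Q: Q = ω₀L/R = 1.249e+04·0.128/109 = 14.66.

(a) f₀ = 1987 Hz  (b) Q = 14.66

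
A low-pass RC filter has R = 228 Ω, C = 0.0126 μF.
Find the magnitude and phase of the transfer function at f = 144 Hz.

Step 1 — Angular frequency: ω = 2π·144 = 904.8 rad/s.
Step 2 — Transfer function: H(jω) = 1/(1 + jωRC).
Step 3 — Denominator: 1 + jωRC = 1 + j·904.8·228·1.26e-08 = 1 + j0.002599.
Step 4 — H = 1 - j0.002599.
Step 5 — Magnitude: |H| = 1 (-0.0 dB); phase: φ = -0.1°.

|H| = 1 (-0.0 dB), φ = -0.1°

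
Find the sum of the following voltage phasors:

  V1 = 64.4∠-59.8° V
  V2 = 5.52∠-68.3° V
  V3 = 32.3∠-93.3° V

Step 1 — Convert each phasor to rectangular form:
  V1 = 64.4·(cos(-59.8°) + j·sin(-59.8°)) = 32.39 - j55.66 V
  V2 = 5.52·(cos(-68.3°) + j·sin(-68.3°)) = 2.041 - j5.129 V
  V3 = 32.3·(cos(-93.3°) + j·sin(-93.3°)) = -1.859 - j32.25 V
Step 2 — Sum components: V_total = 32.58 - j93.03 V.
Step 3 — Convert to polar: |V_total| = 98.57 V, ∠V_total = -70.7°.

V_total = 98.57∠-70.7° V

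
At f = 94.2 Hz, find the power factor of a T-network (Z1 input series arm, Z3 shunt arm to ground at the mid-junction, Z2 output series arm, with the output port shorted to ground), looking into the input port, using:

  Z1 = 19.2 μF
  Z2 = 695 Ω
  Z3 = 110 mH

Step 1 — Angular frequency: ω = 2π·f = 2π·94.2 = 591.9 rad/s.
Step 2 — Component impedances:
  Z1: Z = 1/(jωC) = -j/(ω·C) = 0 - j88 Ω
  Z2: Z = R = 695 Ω
  Z3: Z = jωL = j·591.9·0.11 = 0 + j65.11 Ω
Step 3 — With the output port shorted to ground, the output series arm Z2 runs from the junction to ground; the shunt arm Z3 also runs from the junction to ground. They appear in parallel: Z3 || Z2 = 6.046 + j64.54 Ω.
Step 4 — Series with input arm Z1: Z_in = Z1 + (Z3 || Z2) = 6.046 - j23.46 Ω = 24.22∠-75.5° Ω.
Step 5 — Power factor: PF = cos(φ) = Re(Z)/|Z| = 6.046/24.22 = 0.2496.
Step 6 — Type: Im(Z) = -23.46 ⇒ leading (phase φ = -75.5°).

PF = 0.2496 (leading, φ = -75.5°)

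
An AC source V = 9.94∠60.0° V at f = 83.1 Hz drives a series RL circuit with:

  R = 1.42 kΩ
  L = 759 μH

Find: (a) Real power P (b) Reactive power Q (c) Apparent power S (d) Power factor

Step 1 — Angular frequency: ω = 2π·f = 2π·83.1 = 522.1 rad/s.
Step 2 — Component impedances:
  R: Z = R = 1420 Ω
  L: Z = jωL = j·522.1·0.000759 = 0 + j0.3963 Ω
Step 3 — Series combination: Z_total = R + L = 1420 + j0.3963 Ω = 1420∠0.0° Ω.
Step 4 — Source phasor: V = 9.94∠60.0° V = 4.97 + j8.608 V.
Step 5 — Current: I = V / Z = 0.003502 + j0.006061 A = 0.007∠60.0° A.
Step 6 — Complex power: S = V·I* = 0.06958 + j1.942e-05 VA.
Step 7 — Real power: P = Re(S) = 0.06958 W.
Step 8 — Reactive power: Q = Im(S) = 1.942e-05 VAR.
Step 9 — Apparent power: |S| = 0.06958 VA.
Step 10 — Power factor: PF = P/|S| = 1 (lagging).

(a) P = 0.06958 W  (b) Q = 1.942e-05 VAR  (c) S = 0.06958 VA  (d) PF = 1 (lagging)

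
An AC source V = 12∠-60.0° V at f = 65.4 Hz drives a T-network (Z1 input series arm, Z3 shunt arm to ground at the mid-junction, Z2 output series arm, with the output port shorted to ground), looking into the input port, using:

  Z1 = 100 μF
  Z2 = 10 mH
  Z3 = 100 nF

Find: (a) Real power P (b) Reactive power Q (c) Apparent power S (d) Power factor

Step 1 — Angular frequency: ω = 2π·f = 2π·65.4 = 410.9 rad/s.
Step 2 — Component impedances:
  Z1: Z = 1/(jωC) = -j/(ω·C) = 0 - j24.34 Ω
  Z2: Z = jωL = j·410.9·0.01 = 0 + j4.109 Ω
  Z3: Z = 1/(jωC) = -j/(ω·C) = 0 - j2.434e+04 Ω
Step 3 — With the output port shorted to ground, the output series arm Z2 runs from the junction to ground; the shunt arm Z3 also runs from the junction to ground. They appear in parallel: Z3 || Z2 = 0 + j4.11 Ω.
Step 4 — Series with input arm Z1: Z_in = Z1 + (Z3 || Z2) = 0 - j20.23 Ω = 20.23∠-90.0° Ω.
Step 5 — Source phasor: V = 12∠-60.0° V = 6 - j10.39 V.
Step 6 — Current: I = V / Z = 0.5138 + j0.2967 A = 0.5933∠30.0° A.
Step 7 — Complex power: S = V·I* = 0 - j7.12 VA.
Step 8 — Real power: P = Re(S) = 0 W.
Step 9 — Reactive power: Q = Im(S) = -7.12 VAR.
Step 10 — Apparent power: |S| = 7.12 VA.
Step 11 — Power factor: PF = P/|S| = 0 (leading).

(a) P = 0 W  (b) Q = -7.12 VAR  (c) S = 7.12 VA  (d) PF = 0 (leading)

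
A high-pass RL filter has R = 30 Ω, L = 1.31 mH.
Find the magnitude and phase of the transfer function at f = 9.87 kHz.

Step 1 — Angular frequency: ω = 2π·9870 = 6.202e+04 rad/s.
Step 2 — Transfer function: H(jω) = jωL/(R + jωL).
Step 3 — Numerator jωL = j·81.24; denominator R + jωL = 30 + j81.24.
Step 4 — H = 0.88 + j0.325.
Step 5 — Magnitude: |H| = 0.9381 (-0.6 dB); phase: φ = 20.3°.

|H| = 0.9381 (-0.6 dB), φ = 20.3°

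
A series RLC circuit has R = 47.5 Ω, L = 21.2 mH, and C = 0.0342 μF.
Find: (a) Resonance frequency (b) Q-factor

Step 1 — Resonance condition Im(Z)=0 gives ω₀ = 1/√(LC).
Step 2 — ω₀ = 1/√(0.0212·3.42e-08) = 3.714e+04 rad/s.
Step 3 — f₀ = ω₀/(2π) = 5911 Hz.
Step 4 — Series Q: Q = ω₀L/R = 3.714e+04·0.0212/47.5 = 16.58.

(a) f₀ = 5911 Hz  (b) Q = 16.58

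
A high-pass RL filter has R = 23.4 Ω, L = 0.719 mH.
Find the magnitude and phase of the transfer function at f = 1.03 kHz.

Step 1 — Angular frequency: ω = 2π·1030 = 6472 rad/s.
Step 2 — Transfer function: H(jω) = jωL/(R + jωL).
Step 3 — Numerator jωL = j·4.653; denominator R + jωL = 23.4 + j4.653.
Step 4 — H = 0.03804 + j0.1913.
Step 5 — Magnitude: |H| = 0.195 (-14.2 dB); phase: φ = 78.8°.

|H| = 0.195 (-14.2 dB), φ = 78.8°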